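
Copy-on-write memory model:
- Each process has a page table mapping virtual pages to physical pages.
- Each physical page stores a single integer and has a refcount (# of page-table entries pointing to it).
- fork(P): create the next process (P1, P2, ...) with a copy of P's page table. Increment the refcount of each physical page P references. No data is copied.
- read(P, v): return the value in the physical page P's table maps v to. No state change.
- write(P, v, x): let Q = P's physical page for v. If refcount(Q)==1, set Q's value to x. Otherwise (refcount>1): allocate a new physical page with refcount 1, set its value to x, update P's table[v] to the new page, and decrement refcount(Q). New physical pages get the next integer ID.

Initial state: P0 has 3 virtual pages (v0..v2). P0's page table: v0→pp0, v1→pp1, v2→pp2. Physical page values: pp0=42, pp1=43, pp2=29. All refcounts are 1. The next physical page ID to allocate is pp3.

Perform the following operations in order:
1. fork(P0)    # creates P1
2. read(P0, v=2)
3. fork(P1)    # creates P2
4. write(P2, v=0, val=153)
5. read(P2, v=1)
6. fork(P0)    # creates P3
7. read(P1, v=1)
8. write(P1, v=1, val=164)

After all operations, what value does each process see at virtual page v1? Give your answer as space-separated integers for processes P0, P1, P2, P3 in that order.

Answer: 43 164 43 43

Derivation:
Op 1: fork(P0) -> P1. 3 ppages; refcounts: pp0:2 pp1:2 pp2:2
Op 2: read(P0, v2) -> 29. No state change.
Op 3: fork(P1) -> P2. 3 ppages; refcounts: pp0:3 pp1:3 pp2:3
Op 4: write(P2, v0, 153). refcount(pp0)=3>1 -> COPY to pp3. 4 ppages; refcounts: pp0:2 pp1:3 pp2:3 pp3:1
Op 5: read(P2, v1) -> 43. No state change.
Op 6: fork(P0) -> P3. 4 ppages; refcounts: pp0:3 pp1:4 pp2:4 pp3:1
Op 7: read(P1, v1) -> 43. No state change.
Op 8: write(P1, v1, 164). refcount(pp1)=4>1 -> COPY to pp4. 5 ppages; refcounts: pp0:3 pp1:3 pp2:4 pp3:1 pp4:1
P0: v1 -> pp1 = 43
P1: v1 -> pp4 = 164
P2: v1 -> pp1 = 43
P3: v1 -> pp1 = 43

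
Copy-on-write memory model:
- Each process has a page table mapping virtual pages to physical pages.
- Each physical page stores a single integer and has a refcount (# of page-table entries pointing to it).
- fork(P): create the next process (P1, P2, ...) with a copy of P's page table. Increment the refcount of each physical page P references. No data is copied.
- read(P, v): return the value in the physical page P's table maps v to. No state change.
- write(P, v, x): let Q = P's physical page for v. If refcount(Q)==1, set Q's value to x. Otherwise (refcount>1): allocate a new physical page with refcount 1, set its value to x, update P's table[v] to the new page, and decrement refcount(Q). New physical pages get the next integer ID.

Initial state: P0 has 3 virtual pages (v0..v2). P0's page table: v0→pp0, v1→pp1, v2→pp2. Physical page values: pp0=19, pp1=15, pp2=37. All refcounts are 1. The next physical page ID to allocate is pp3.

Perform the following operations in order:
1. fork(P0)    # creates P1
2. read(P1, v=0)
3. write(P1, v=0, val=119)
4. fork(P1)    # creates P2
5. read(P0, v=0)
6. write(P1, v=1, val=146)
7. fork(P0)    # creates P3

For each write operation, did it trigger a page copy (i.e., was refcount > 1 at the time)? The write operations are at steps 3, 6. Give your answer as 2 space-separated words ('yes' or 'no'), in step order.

Op 1: fork(P0) -> P1. 3 ppages; refcounts: pp0:2 pp1:2 pp2:2
Op 2: read(P1, v0) -> 19. No state change.
Op 3: write(P1, v0, 119). refcount(pp0)=2>1 -> COPY to pp3. 4 ppages; refcounts: pp0:1 pp1:2 pp2:2 pp3:1
Op 4: fork(P1) -> P2. 4 ppages; refcounts: pp0:1 pp1:3 pp2:3 pp3:2
Op 5: read(P0, v0) -> 19. No state change.
Op 6: write(P1, v1, 146). refcount(pp1)=3>1 -> COPY to pp4. 5 ppages; refcounts: pp0:1 pp1:2 pp2:3 pp3:2 pp4:1
Op 7: fork(P0) -> P3. 5 ppages; refcounts: pp0:2 pp1:3 pp2:4 pp3:2 pp4:1

yes yes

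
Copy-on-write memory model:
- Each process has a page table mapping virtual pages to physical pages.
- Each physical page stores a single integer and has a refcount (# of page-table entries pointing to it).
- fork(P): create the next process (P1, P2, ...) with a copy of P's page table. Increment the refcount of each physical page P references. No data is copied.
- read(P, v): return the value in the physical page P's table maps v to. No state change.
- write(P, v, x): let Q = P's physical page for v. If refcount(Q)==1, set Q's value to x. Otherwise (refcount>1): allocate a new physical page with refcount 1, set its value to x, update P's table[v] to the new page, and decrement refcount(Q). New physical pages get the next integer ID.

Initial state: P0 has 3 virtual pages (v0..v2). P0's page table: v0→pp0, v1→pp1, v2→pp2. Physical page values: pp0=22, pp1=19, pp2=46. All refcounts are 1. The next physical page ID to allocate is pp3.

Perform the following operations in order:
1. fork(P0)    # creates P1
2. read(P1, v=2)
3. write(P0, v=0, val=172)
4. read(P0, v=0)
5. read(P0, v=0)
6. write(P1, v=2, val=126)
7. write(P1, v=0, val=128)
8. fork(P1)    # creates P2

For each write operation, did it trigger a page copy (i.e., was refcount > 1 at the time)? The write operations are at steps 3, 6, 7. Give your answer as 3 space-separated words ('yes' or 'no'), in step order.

Op 1: fork(P0) -> P1. 3 ppages; refcounts: pp0:2 pp1:2 pp2:2
Op 2: read(P1, v2) -> 46. No state change.
Op 3: write(P0, v0, 172). refcount(pp0)=2>1 -> COPY to pp3. 4 ppages; refcounts: pp0:1 pp1:2 pp2:2 pp3:1
Op 4: read(P0, v0) -> 172. No state change.
Op 5: read(P0, v0) -> 172. No state change.
Op 6: write(P1, v2, 126). refcount(pp2)=2>1 -> COPY to pp4. 5 ppages; refcounts: pp0:1 pp1:2 pp2:1 pp3:1 pp4:1
Op 7: write(P1, v0, 128). refcount(pp0)=1 -> write in place. 5 ppages; refcounts: pp0:1 pp1:2 pp2:1 pp3:1 pp4:1
Op 8: fork(P1) -> P2. 5 ppages; refcounts: pp0:2 pp1:3 pp2:1 pp3:1 pp4:2

yes yes no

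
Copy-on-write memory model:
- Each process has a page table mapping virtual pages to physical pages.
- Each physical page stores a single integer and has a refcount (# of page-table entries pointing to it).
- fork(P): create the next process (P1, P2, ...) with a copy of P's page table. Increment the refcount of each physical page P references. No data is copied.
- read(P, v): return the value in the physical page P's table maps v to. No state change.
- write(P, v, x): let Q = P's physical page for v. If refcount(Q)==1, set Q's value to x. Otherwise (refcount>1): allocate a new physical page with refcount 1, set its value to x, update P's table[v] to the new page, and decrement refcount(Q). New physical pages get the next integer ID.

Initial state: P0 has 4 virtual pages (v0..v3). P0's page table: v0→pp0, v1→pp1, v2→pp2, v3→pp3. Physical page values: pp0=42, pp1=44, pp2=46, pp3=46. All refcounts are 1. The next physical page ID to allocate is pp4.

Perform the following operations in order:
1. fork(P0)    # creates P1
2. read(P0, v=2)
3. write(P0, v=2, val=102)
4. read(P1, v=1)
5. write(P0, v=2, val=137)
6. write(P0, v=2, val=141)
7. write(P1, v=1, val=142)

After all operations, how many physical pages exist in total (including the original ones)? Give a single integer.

Answer: 6

Derivation:
Op 1: fork(P0) -> P1. 4 ppages; refcounts: pp0:2 pp1:2 pp2:2 pp3:2
Op 2: read(P0, v2) -> 46. No state change.
Op 3: write(P0, v2, 102). refcount(pp2)=2>1 -> COPY to pp4. 5 ppages; refcounts: pp0:2 pp1:2 pp2:1 pp3:2 pp4:1
Op 4: read(P1, v1) -> 44. No state change.
Op 5: write(P0, v2, 137). refcount(pp4)=1 -> write in place. 5 ppages; refcounts: pp0:2 pp1:2 pp2:1 pp3:2 pp4:1
Op 6: write(P0, v2, 141). refcount(pp4)=1 -> write in place. 5 ppages; refcounts: pp0:2 pp1:2 pp2:1 pp3:2 pp4:1
Op 7: write(P1, v1, 142). refcount(pp1)=2>1 -> COPY to pp5. 6 ppages; refcounts: pp0:2 pp1:1 pp2:1 pp3:2 pp4:1 pp5:1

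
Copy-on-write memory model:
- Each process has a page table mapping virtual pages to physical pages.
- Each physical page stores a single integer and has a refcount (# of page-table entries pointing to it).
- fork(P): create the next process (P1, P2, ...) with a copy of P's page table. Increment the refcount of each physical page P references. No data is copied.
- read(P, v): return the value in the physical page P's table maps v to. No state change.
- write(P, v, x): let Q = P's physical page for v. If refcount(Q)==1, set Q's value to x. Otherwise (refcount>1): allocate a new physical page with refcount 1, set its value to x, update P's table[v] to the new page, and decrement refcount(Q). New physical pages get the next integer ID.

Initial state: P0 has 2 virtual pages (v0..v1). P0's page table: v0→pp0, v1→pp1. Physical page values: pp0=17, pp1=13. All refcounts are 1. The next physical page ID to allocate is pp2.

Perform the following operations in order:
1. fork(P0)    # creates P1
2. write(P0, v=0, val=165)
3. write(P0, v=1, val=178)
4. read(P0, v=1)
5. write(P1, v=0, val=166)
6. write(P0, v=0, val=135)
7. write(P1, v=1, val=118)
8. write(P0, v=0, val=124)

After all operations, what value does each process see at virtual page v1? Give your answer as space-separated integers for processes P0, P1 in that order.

Op 1: fork(P0) -> P1. 2 ppages; refcounts: pp0:2 pp1:2
Op 2: write(P0, v0, 165). refcount(pp0)=2>1 -> COPY to pp2. 3 ppages; refcounts: pp0:1 pp1:2 pp2:1
Op 3: write(P0, v1, 178). refcount(pp1)=2>1 -> COPY to pp3. 4 ppages; refcounts: pp0:1 pp1:1 pp2:1 pp3:1
Op 4: read(P0, v1) -> 178. No state change.
Op 5: write(P1, v0, 166). refcount(pp0)=1 -> write in place. 4 ppages; refcounts: pp0:1 pp1:1 pp2:1 pp3:1
Op 6: write(P0, v0, 135). refcount(pp2)=1 -> write in place. 4 ppages; refcounts: pp0:1 pp1:1 pp2:1 pp3:1
Op 7: write(P1, v1, 118). refcount(pp1)=1 -> write in place. 4 ppages; refcounts: pp0:1 pp1:1 pp2:1 pp3:1
Op 8: write(P0, v0, 124). refcount(pp2)=1 -> write in place. 4 ppages; refcounts: pp0:1 pp1:1 pp2:1 pp3:1
P0: v1 -> pp3 = 178
P1: v1 -> pp1 = 118

Answer: 178 118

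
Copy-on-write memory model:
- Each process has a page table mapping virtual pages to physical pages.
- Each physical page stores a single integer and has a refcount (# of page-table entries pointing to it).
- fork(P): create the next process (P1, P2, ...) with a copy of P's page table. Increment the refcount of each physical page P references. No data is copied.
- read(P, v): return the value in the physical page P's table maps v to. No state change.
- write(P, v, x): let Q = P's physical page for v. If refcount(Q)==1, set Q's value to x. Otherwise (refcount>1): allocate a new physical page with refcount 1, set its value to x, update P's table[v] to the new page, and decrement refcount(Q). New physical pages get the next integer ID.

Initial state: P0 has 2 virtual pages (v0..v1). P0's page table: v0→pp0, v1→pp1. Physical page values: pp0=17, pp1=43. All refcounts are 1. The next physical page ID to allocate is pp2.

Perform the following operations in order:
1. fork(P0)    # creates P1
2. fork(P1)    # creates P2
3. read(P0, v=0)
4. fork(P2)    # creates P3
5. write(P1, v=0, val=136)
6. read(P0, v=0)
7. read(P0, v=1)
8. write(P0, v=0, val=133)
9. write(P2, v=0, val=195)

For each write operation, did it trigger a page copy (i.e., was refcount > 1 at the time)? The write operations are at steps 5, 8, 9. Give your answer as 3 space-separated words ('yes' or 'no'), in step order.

Op 1: fork(P0) -> P1. 2 ppages; refcounts: pp0:2 pp1:2
Op 2: fork(P1) -> P2. 2 ppages; refcounts: pp0:3 pp1:3
Op 3: read(P0, v0) -> 17. No state change.
Op 4: fork(P2) -> P3. 2 ppages; refcounts: pp0:4 pp1:4
Op 5: write(P1, v0, 136). refcount(pp0)=4>1 -> COPY to pp2. 3 ppages; refcounts: pp0:3 pp1:4 pp2:1
Op 6: read(P0, v0) -> 17. No state change.
Op 7: read(P0, v1) -> 43. No state change.
Op 8: write(P0, v0, 133). refcount(pp0)=3>1 -> COPY to pp3. 4 ppages; refcounts: pp0:2 pp1:4 pp2:1 pp3:1
Op 9: write(P2, v0, 195). refcount(pp0)=2>1 -> COPY to pp4. 5 ppages; refcounts: pp0:1 pp1:4 pp2:1 pp3:1 pp4:1

yes yes yes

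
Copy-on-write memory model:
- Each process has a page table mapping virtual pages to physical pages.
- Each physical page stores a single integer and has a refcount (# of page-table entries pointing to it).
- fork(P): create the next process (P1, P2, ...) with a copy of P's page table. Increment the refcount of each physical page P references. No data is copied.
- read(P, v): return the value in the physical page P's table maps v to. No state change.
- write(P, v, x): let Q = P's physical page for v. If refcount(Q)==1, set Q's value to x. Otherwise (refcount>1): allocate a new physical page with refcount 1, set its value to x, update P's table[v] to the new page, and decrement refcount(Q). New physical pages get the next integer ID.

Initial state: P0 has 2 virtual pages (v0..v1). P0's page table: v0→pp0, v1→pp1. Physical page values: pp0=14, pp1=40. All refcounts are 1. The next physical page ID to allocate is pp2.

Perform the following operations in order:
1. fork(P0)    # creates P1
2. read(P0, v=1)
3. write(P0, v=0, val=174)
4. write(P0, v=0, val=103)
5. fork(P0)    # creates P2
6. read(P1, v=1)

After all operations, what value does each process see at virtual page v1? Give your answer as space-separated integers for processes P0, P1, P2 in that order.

Op 1: fork(P0) -> P1. 2 ppages; refcounts: pp0:2 pp1:2
Op 2: read(P0, v1) -> 40. No state change.
Op 3: write(P0, v0, 174). refcount(pp0)=2>1 -> COPY to pp2. 3 ppages; refcounts: pp0:1 pp1:2 pp2:1
Op 4: write(P0, v0, 103). refcount(pp2)=1 -> write in place. 3 ppages; refcounts: pp0:1 pp1:2 pp2:1
Op 5: fork(P0) -> P2. 3 ppages; refcounts: pp0:1 pp1:3 pp2:2
Op 6: read(P1, v1) -> 40. No state change.
P0: v1 -> pp1 = 40
P1: v1 -> pp1 = 40
P2: v1 -> pp1 = 40

Answer: 40 40 40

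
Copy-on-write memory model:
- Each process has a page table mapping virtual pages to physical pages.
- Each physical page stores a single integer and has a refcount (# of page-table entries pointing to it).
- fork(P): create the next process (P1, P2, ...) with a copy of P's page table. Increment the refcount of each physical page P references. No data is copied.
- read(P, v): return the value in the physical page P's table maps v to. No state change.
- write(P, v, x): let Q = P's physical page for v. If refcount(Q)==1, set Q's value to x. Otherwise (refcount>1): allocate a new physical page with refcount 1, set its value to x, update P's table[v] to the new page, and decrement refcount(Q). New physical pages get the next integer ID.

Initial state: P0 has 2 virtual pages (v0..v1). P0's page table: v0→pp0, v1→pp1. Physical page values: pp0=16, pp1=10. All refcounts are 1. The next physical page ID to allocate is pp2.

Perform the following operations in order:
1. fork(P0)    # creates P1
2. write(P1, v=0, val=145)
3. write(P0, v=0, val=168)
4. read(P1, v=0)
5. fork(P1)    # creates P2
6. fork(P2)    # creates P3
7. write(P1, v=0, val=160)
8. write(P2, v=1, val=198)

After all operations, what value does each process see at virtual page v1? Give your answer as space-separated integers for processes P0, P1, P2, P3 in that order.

Op 1: fork(P0) -> P1. 2 ppages; refcounts: pp0:2 pp1:2
Op 2: write(P1, v0, 145). refcount(pp0)=2>1 -> COPY to pp2. 3 ppages; refcounts: pp0:1 pp1:2 pp2:1
Op 3: write(P0, v0, 168). refcount(pp0)=1 -> write in place. 3 ppages; refcounts: pp0:1 pp1:2 pp2:1
Op 4: read(P1, v0) -> 145. No state change.
Op 5: fork(P1) -> P2. 3 ppages; refcounts: pp0:1 pp1:3 pp2:2
Op 6: fork(P2) -> P3. 3 ppages; refcounts: pp0:1 pp1:4 pp2:3
Op 7: write(P1, v0, 160). refcount(pp2)=3>1 -> COPY to pp3. 4 ppages; refcounts: pp0:1 pp1:4 pp2:2 pp3:1
Op 8: write(P2, v1, 198). refcount(pp1)=4>1 -> COPY to pp4. 5 ppages; refcounts: pp0:1 pp1:3 pp2:2 pp3:1 pp4:1
P0: v1 -> pp1 = 10
P1: v1 -> pp1 = 10
P2: v1 -> pp4 = 198
P3: v1 -> pp1 = 10

Answer: 10 10 198 10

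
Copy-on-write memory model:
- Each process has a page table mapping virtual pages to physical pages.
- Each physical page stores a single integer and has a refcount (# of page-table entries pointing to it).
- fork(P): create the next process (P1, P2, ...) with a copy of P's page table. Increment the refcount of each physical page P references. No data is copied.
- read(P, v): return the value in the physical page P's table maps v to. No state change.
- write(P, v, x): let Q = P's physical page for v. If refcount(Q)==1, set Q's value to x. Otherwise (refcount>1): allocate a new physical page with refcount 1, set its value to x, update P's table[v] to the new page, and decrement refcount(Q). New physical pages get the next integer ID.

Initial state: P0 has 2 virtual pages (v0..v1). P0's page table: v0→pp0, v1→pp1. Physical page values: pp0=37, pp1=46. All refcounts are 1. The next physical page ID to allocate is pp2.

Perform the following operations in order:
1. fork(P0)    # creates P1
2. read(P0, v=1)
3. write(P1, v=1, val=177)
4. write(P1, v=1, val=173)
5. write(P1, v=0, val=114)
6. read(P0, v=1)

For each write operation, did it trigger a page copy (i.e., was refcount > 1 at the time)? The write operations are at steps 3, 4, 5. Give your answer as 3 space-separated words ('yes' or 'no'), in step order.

Op 1: fork(P0) -> P1. 2 ppages; refcounts: pp0:2 pp1:2
Op 2: read(P0, v1) -> 46. No state change.
Op 3: write(P1, v1, 177). refcount(pp1)=2>1 -> COPY to pp2. 3 ppages; refcounts: pp0:2 pp1:1 pp2:1
Op 4: write(P1, v1, 173). refcount(pp2)=1 -> write in place. 3 ppages; refcounts: pp0:2 pp1:1 pp2:1
Op 5: write(P1, v0, 114). refcount(pp0)=2>1 -> COPY to pp3. 4 ppages; refcounts: pp0:1 pp1:1 pp2:1 pp3:1
Op 6: read(P0, v1) -> 46. No state change.

yes no yes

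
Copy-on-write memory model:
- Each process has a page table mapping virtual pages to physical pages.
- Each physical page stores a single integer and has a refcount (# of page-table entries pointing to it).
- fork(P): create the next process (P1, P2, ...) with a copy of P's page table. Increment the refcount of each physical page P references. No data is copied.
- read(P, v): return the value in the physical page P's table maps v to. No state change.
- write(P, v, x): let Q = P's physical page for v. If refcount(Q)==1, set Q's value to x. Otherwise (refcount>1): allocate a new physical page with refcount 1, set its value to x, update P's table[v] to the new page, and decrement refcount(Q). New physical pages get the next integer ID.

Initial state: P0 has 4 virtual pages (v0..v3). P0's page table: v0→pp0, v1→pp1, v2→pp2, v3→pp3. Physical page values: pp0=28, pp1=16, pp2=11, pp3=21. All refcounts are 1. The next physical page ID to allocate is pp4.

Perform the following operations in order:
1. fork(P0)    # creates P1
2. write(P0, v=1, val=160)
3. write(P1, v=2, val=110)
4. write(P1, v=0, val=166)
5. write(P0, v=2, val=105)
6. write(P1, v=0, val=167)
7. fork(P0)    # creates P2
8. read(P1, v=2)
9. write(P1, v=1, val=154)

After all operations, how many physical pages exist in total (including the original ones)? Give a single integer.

Op 1: fork(P0) -> P1. 4 ppages; refcounts: pp0:2 pp1:2 pp2:2 pp3:2
Op 2: write(P0, v1, 160). refcount(pp1)=2>1 -> COPY to pp4. 5 ppages; refcounts: pp0:2 pp1:1 pp2:2 pp3:2 pp4:1
Op 3: write(P1, v2, 110). refcount(pp2)=2>1 -> COPY to pp5. 6 ppages; refcounts: pp0:2 pp1:1 pp2:1 pp3:2 pp4:1 pp5:1
Op 4: write(P1, v0, 166). refcount(pp0)=2>1 -> COPY to pp6. 7 ppages; refcounts: pp0:1 pp1:1 pp2:1 pp3:2 pp4:1 pp5:1 pp6:1
Op 5: write(P0, v2, 105). refcount(pp2)=1 -> write in place. 7 ppages; refcounts: pp0:1 pp1:1 pp2:1 pp3:2 pp4:1 pp5:1 pp6:1
Op 6: write(P1, v0, 167). refcount(pp6)=1 -> write in place. 7 ppages; refcounts: pp0:1 pp1:1 pp2:1 pp3:2 pp4:1 pp5:1 pp6:1
Op 7: fork(P0) -> P2. 7 ppages; refcounts: pp0:2 pp1:1 pp2:2 pp3:3 pp4:2 pp5:1 pp6:1
Op 8: read(P1, v2) -> 110. No state change.
Op 9: write(P1, v1, 154). refcount(pp1)=1 -> write in place. 7 ppages; refcounts: pp0:2 pp1:1 pp2:2 pp3:3 pp4:2 pp5:1 pp6:1

Answer: 7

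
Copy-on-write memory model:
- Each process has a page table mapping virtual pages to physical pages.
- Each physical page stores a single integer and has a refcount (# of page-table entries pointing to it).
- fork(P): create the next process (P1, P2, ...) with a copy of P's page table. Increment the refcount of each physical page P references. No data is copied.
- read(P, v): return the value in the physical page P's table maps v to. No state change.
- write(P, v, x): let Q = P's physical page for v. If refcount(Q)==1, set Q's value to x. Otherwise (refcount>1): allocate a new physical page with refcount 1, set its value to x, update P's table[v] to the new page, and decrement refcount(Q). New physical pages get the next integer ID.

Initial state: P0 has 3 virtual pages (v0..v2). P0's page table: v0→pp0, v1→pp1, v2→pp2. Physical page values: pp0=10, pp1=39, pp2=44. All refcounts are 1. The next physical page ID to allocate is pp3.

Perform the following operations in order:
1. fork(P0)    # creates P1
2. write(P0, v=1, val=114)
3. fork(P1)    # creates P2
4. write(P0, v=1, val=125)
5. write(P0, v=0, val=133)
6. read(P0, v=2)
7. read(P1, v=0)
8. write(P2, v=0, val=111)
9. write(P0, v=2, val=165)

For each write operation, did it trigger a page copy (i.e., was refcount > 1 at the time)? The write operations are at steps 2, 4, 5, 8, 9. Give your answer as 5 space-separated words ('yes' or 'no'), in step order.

Op 1: fork(P0) -> P1. 3 ppages; refcounts: pp0:2 pp1:2 pp2:2
Op 2: write(P0, v1, 114). refcount(pp1)=2>1 -> COPY to pp3. 4 ppages; refcounts: pp0:2 pp1:1 pp2:2 pp3:1
Op 3: fork(P1) -> P2. 4 ppages; refcounts: pp0:3 pp1:2 pp2:3 pp3:1
Op 4: write(P0, v1, 125). refcount(pp3)=1 -> write in place. 4 ppages; refcounts: pp0:3 pp1:2 pp2:3 pp3:1
Op 5: write(P0, v0, 133). refcount(pp0)=3>1 -> COPY to pp4. 5 ppages; refcounts: pp0:2 pp1:2 pp2:3 pp3:1 pp4:1
Op 6: read(P0, v2) -> 44. No state change.
Op 7: read(P1, v0) -> 10. No state change.
Op 8: write(P2, v0, 111). refcount(pp0)=2>1 -> COPY to pp5. 6 ppages; refcounts: pp0:1 pp1:2 pp2:3 pp3:1 pp4:1 pp5:1
Op 9: write(P0, v2, 165). refcount(pp2)=3>1 -> COPY to pp6. 7 ppages; refcounts: pp0:1 pp1:2 pp2:2 pp3:1 pp4:1 pp5:1 pp6:1

yes no yes yes yes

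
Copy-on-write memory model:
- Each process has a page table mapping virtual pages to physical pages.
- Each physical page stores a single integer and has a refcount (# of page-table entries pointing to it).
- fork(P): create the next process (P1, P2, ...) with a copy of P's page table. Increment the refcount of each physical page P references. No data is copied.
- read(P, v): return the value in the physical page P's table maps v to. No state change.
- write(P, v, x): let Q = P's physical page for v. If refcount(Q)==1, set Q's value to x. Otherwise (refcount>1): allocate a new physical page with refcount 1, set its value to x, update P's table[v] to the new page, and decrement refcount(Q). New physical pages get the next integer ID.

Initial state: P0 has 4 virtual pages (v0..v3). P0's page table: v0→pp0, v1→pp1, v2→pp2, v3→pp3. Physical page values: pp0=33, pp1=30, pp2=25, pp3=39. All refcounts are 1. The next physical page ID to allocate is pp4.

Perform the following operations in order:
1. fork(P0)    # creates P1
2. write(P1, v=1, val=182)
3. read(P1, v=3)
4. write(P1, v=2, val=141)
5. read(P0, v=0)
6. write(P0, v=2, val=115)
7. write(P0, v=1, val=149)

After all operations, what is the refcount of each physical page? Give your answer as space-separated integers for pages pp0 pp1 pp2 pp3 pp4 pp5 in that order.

Answer: 2 1 1 2 1 1

Derivation:
Op 1: fork(P0) -> P1. 4 ppages; refcounts: pp0:2 pp1:2 pp2:2 pp3:2
Op 2: write(P1, v1, 182). refcount(pp1)=2>1 -> COPY to pp4. 5 ppages; refcounts: pp0:2 pp1:1 pp2:2 pp3:2 pp4:1
Op 3: read(P1, v3) -> 39. No state change.
Op 4: write(P1, v2, 141). refcount(pp2)=2>1 -> COPY to pp5. 6 ppages; refcounts: pp0:2 pp1:1 pp2:1 pp3:2 pp4:1 pp5:1
Op 5: read(P0, v0) -> 33. No state change.
Op 6: write(P0, v2, 115). refcount(pp2)=1 -> write in place. 6 ppages; refcounts: pp0:2 pp1:1 pp2:1 pp3:2 pp4:1 pp5:1
Op 7: write(P0, v1, 149). refcount(pp1)=1 -> write in place. 6 ppages; refcounts: pp0:2 pp1:1 pp2:1 pp3:2 pp4:1 pp5:1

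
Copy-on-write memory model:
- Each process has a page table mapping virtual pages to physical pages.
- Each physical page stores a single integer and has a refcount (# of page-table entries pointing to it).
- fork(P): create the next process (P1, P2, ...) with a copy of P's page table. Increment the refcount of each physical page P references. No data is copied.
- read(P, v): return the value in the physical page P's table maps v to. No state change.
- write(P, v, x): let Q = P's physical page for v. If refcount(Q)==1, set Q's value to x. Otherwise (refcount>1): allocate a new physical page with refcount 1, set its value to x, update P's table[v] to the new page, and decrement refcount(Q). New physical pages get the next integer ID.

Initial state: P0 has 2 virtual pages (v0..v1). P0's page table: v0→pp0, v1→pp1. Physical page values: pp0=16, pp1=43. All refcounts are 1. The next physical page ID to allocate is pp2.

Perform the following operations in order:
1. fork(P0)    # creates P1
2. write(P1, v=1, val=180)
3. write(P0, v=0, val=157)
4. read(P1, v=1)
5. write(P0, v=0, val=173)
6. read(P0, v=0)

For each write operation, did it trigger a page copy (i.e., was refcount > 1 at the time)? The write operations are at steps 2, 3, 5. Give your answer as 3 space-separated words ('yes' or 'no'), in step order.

Op 1: fork(P0) -> P1. 2 ppages; refcounts: pp0:2 pp1:2
Op 2: write(P1, v1, 180). refcount(pp1)=2>1 -> COPY to pp2. 3 ppages; refcounts: pp0:2 pp1:1 pp2:1
Op 3: write(P0, v0, 157). refcount(pp0)=2>1 -> COPY to pp3. 4 ppages; refcounts: pp0:1 pp1:1 pp2:1 pp3:1
Op 4: read(P1, v1) -> 180. No state change.
Op 5: write(P0, v0, 173). refcount(pp3)=1 -> write in place. 4 ppages; refcounts: pp0:1 pp1:1 pp2:1 pp3:1
Op 6: read(P0, v0) -> 173. No state change.

yes yes no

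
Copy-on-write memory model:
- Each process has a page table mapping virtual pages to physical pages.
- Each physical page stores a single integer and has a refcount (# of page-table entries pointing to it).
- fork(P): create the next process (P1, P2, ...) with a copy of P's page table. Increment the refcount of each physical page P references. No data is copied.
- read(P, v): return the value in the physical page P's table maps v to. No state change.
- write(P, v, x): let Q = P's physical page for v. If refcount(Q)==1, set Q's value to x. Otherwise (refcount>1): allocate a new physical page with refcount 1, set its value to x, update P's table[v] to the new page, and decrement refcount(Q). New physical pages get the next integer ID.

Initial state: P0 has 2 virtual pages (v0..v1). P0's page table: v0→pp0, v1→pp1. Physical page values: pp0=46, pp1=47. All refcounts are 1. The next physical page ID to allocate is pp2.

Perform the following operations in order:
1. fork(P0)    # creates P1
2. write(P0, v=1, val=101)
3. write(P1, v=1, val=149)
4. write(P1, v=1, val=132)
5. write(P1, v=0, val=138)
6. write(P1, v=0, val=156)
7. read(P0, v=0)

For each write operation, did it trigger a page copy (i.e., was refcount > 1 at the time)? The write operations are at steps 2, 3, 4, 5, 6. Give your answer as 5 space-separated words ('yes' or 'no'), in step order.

Op 1: fork(P0) -> P1. 2 ppages; refcounts: pp0:2 pp1:2
Op 2: write(P0, v1, 101). refcount(pp1)=2>1 -> COPY to pp2. 3 ppages; refcounts: pp0:2 pp1:1 pp2:1
Op 3: write(P1, v1, 149). refcount(pp1)=1 -> write in place. 3 ppages; refcounts: pp0:2 pp1:1 pp2:1
Op 4: write(P1, v1, 132). refcount(pp1)=1 -> write in place. 3 ppages; refcounts: pp0:2 pp1:1 pp2:1
Op 5: write(P1, v0, 138). refcount(pp0)=2>1 -> COPY to pp3. 4 ppages; refcounts: pp0:1 pp1:1 pp2:1 pp3:1
Op 6: write(P1, v0, 156). refcount(pp3)=1 -> write in place. 4 ppages; refcounts: pp0:1 pp1:1 pp2:1 pp3:1
Op 7: read(P0, v0) -> 46. No state change.

yes no no yes no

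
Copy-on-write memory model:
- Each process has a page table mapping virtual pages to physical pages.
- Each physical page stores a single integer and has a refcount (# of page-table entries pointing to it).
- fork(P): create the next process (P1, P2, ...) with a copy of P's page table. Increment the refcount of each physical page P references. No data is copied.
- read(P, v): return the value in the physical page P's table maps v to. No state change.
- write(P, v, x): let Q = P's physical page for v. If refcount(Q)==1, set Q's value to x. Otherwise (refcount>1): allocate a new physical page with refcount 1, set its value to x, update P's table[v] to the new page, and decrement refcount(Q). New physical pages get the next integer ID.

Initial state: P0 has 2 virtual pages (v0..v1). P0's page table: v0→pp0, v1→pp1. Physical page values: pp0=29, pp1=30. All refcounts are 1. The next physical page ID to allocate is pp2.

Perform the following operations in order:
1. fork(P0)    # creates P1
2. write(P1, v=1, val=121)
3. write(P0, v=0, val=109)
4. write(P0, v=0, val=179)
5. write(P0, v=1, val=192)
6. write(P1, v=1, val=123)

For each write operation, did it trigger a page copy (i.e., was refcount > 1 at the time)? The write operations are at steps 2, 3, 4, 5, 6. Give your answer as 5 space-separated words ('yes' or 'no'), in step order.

Op 1: fork(P0) -> P1. 2 ppages; refcounts: pp0:2 pp1:2
Op 2: write(P1, v1, 121). refcount(pp1)=2>1 -> COPY to pp2. 3 ppages; refcounts: pp0:2 pp1:1 pp2:1
Op 3: write(P0, v0, 109). refcount(pp0)=2>1 -> COPY to pp3. 4 ppages; refcounts: pp0:1 pp1:1 pp2:1 pp3:1
Op 4: write(P0, v0, 179). refcount(pp3)=1 -> write in place. 4 ppages; refcounts: pp0:1 pp1:1 pp2:1 pp3:1
Op 5: write(P0, v1, 192). refcount(pp1)=1 -> write in place. 4 ppages; refcounts: pp0:1 pp1:1 pp2:1 pp3:1
Op 6: write(P1, v1, 123). refcount(pp2)=1 -> write in place. 4 ppages; refcounts: pp0:1 pp1:1 pp2:1 pp3:1

yes yes no no no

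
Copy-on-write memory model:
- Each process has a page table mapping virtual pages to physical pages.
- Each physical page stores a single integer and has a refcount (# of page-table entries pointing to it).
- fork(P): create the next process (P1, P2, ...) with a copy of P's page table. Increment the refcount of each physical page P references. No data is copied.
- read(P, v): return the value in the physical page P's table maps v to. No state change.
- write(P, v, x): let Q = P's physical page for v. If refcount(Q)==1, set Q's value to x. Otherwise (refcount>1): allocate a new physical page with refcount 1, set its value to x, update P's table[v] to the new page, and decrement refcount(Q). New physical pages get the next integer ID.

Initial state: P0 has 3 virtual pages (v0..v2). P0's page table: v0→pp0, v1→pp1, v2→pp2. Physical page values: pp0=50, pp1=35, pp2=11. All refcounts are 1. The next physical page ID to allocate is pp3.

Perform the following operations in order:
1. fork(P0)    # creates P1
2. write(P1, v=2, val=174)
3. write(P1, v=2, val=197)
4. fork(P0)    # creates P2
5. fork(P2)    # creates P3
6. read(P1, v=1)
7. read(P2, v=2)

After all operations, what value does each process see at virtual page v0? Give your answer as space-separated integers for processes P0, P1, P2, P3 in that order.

Op 1: fork(P0) -> P1. 3 ppages; refcounts: pp0:2 pp1:2 pp2:2
Op 2: write(P1, v2, 174). refcount(pp2)=2>1 -> COPY to pp3. 4 ppages; refcounts: pp0:2 pp1:2 pp2:1 pp3:1
Op 3: write(P1, v2, 197). refcount(pp3)=1 -> write in place. 4 ppages; refcounts: pp0:2 pp1:2 pp2:1 pp3:1
Op 4: fork(P0) -> P2. 4 ppages; refcounts: pp0:3 pp1:3 pp2:2 pp3:1
Op 5: fork(P2) -> P3. 4 ppages; refcounts: pp0:4 pp1:4 pp2:3 pp3:1
Op 6: read(P1, v1) -> 35. No state change.
Op 7: read(P2, v2) -> 11. No state change.
P0: v0 -> pp0 = 50
P1: v0 -> pp0 = 50
P2: v0 -> pp0 = 50
P3: v0 -> pp0 = 50

Answer: 50 50 50 50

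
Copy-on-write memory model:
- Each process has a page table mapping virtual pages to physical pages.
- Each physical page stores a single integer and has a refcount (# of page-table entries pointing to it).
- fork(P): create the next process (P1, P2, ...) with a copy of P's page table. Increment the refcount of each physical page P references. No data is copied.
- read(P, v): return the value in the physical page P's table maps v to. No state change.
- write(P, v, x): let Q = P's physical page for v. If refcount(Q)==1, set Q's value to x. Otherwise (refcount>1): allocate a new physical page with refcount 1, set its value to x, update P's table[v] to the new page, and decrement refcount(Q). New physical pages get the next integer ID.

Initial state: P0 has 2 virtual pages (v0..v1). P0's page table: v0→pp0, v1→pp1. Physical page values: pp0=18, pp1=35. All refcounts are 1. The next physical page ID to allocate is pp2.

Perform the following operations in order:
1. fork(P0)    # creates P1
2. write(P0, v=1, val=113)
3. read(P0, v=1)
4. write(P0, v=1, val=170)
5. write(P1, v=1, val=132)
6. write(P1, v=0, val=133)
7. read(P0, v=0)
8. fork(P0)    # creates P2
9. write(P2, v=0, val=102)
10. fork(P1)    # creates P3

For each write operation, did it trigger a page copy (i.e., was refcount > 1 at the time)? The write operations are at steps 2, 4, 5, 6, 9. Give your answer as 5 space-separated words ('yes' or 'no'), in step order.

Op 1: fork(P0) -> P1. 2 ppages; refcounts: pp0:2 pp1:2
Op 2: write(P0, v1, 113). refcount(pp1)=2>1 -> COPY to pp2. 3 ppages; refcounts: pp0:2 pp1:1 pp2:1
Op 3: read(P0, v1) -> 113. No state change.
Op 4: write(P0, v1, 170). refcount(pp2)=1 -> write in place. 3 ppages; refcounts: pp0:2 pp1:1 pp2:1
Op 5: write(P1, v1, 132). refcount(pp1)=1 -> write in place. 3 ppages; refcounts: pp0:2 pp1:1 pp2:1
Op 6: write(P1, v0, 133). refcount(pp0)=2>1 -> COPY to pp3. 4 ppages; refcounts: pp0:1 pp1:1 pp2:1 pp3:1
Op 7: read(P0, v0) -> 18. No state change.
Op 8: fork(P0) -> P2. 4 ppages; refcounts: pp0:2 pp1:1 pp2:2 pp3:1
Op 9: write(P2, v0, 102). refcount(pp0)=2>1 -> COPY to pp4. 5 ppages; refcounts: pp0:1 pp1:1 pp2:2 pp3:1 pp4:1
Op 10: fork(P1) -> P3. 5 ppages; refcounts: pp0:1 pp1:2 pp2:2 pp3:2 pp4:1

yes no no yes yes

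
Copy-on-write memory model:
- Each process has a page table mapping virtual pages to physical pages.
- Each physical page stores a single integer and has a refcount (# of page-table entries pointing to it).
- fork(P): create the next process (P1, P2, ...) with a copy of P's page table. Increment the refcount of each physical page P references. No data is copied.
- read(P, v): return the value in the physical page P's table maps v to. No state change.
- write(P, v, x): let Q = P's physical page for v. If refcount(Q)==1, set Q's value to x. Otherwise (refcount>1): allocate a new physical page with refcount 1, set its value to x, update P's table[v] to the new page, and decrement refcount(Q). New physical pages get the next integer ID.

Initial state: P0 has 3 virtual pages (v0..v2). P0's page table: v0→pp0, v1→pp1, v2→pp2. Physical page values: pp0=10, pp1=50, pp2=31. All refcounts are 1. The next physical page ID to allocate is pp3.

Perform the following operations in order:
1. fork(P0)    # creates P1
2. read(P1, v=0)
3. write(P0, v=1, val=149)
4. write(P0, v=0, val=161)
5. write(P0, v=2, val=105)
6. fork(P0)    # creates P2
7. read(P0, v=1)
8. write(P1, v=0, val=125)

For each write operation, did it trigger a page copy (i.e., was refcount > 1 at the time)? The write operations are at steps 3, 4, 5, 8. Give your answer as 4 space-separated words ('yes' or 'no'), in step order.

Op 1: fork(P0) -> P1. 3 ppages; refcounts: pp0:2 pp1:2 pp2:2
Op 2: read(P1, v0) -> 10. No state change.
Op 3: write(P0, v1, 149). refcount(pp1)=2>1 -> COPY to pp3. 4 ppages; refcounts: pp0:2 pp1:1 pp2:2 pp3:1
Op 4: write(P0, v0, 161). refcount(pp0)=2>1 -> COPY to pp4. 5 ppages; refcounts: pp0:1 pp1:1 pp2:2 pp3:1 pp4:1
Op 5: write(P0, v2, 105). refcount(pp2)=2>1 -> COPY to pp5. 6 ppages; refcounts: pp0:1 pp1:1 pp2:1 pp3:1 pp4:1 pp5:1
Op 6: fork(P0) -> P2. 6 ppages; refcounts: pp0:1 pp1:1 pp2:1 pp3:2 pp4:2 pp5:2
Op 7: read(P0, v1) -> 149. No state change.
Op 8: write(P1, v0, 125). refcount(pp0)=1 -> write in place. 6 ppages; refcounts: pp0:1 pp1:1 pp2:1 pp3:2 pp4:2 pp5:2

yes yes yes no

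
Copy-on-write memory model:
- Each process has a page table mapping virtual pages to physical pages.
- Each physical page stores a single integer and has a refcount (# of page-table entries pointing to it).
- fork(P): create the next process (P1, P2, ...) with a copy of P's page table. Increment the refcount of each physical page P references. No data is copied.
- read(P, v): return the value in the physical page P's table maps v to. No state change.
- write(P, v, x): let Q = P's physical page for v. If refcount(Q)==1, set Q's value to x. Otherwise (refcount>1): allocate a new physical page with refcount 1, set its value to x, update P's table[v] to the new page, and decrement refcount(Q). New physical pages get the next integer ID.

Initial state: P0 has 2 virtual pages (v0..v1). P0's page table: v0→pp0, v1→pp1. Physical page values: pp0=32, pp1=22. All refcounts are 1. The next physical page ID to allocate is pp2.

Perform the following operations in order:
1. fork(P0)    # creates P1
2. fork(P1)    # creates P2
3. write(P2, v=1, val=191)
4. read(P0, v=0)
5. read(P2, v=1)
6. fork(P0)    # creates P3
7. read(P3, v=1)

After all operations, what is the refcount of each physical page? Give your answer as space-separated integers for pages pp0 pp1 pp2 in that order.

Answer: 4 3 1

Derivation:
Op 1: fork(P0) -> P1. 2 ppages; refcounts: pp0:2 pp1:2
Op 2: fork(P1) -> P2. 2 ppages; refcounts: pp0:3 pp1:3
Op 3: write(P2, v1, 191). refcount(pp1)=3>1 -> COPY to pp2. 3 ppages; refcounts: pp0:3 pp1:2 pp2:1
Op 4: read(P0, v0) -> 32. No state change.
Op 5: read(P2, v1) -> 191. No state change.
Op 6: fork(P0) -> P3. 3 ppages; refcounts: pp0:4 pp1:3 pp2:1
Op 7: read(P3, v1) -> 22. No state change.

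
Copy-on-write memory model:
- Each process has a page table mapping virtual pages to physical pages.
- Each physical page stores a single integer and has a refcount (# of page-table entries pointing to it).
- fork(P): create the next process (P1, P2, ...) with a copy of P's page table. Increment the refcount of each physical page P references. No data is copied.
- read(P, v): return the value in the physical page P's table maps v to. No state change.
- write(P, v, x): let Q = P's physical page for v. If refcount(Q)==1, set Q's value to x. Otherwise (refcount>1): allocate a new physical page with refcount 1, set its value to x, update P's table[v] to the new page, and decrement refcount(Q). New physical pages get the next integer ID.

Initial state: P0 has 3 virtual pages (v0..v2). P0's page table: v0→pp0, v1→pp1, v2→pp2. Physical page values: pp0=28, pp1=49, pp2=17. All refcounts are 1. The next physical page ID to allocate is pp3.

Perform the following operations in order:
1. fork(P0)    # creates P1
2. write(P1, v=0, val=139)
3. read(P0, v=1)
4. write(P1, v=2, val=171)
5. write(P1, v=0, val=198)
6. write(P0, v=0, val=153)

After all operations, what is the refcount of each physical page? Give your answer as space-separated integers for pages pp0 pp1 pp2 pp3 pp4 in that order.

Answer: 1 2 1 1 1

Derivation:
Op 1: fork(P0) -> P1. 3 ppages; refcounts: pp0:2 pp1:2 pp2:2
Op 2: write(P1, v0, 139). refcount(pp0)=2>1 -> COPY to pp3. 4 ppages; refcounts: pp0:1 pp1:2 pp2:2 pp3:1
Op 3: read(P0, v1) -> 49. No state change.
Op 4: write(P1, v2, 171). refcount(pp2)=2>1 -> COPY to pp4. 5 ppages; refcounts: pp0:1 pp1:2 pp2:1 pp3:1 pp4:1
Op 5: write(P1, v0, 198). refcount(pp3)=1 -> write in place. 5 ppages; refcounts: pp0:1 pp1:2 pp2:1 pp3:1 pp4:1
Op 6: write(P0, v0, 153). refcount(pp0)=1 -> write in place. 5 ppages; refcounts: pp0:1 pp1:2 pp2:1 pp3:1 pp4:1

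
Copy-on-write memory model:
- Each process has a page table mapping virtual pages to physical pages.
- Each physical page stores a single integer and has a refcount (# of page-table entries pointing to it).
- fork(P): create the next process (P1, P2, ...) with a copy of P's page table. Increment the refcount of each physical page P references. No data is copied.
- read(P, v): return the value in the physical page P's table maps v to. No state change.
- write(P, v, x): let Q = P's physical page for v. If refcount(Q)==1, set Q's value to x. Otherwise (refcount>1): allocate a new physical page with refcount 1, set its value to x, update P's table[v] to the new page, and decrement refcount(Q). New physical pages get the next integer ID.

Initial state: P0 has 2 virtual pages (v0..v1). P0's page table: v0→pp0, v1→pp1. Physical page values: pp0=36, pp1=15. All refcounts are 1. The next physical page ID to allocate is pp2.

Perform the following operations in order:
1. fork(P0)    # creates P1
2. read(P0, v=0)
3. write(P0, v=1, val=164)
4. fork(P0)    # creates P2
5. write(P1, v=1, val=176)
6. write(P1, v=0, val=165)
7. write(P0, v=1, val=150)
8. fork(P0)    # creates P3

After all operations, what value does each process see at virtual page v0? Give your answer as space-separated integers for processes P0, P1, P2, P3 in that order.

Op 1: fork(P0) -> P1. 2 ppages; refcounts: pp0:2 pp1:2
Op 2: read(P0, v0) -> 36. No state change.
Op 3: write(P0, v1, 164). refcount(pp1)=2>1 -> COPY to pp2. 3 ppages; refcounts: pp0:2 pp1:1 pp2:1
Op 4: fork(P0) -> P2. 3 ppages; refcounts: pp0:3 pp1:1 pp2:2
Op 5: write(P1, v1, 176). refcount(pp1)=1 -> write in place. 3 ppages; refcounts: pp0:3 pp1:1 pp2:2
Op 6: write(P1, v0, 165). refcount(pp0)=3>1 -> COPY to pp3. 4 ppages; refcounts: pp0:2 pp1:1 pp2:2 pp3:1
Op 7: write(P0, v1, 150). refcount(pp2)=2>1 -> COPY to pp4. 5 ppages; refcounts: pp0:2 pp1:1 pp2:1 pp3:1 pp4:1
Op 8: fork(P0) -> P3. 5 ppages; refcounts: pp0:3 pp1:1 pp2:1 pp3:1 pp4:2
P0: v0 -> pp0 = 36
P1: v0 -> pp3 = 165
P2: v0 -> pp0 = 36
P3: v0 -> pp0 = 36

Answer: 36 165 36 36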